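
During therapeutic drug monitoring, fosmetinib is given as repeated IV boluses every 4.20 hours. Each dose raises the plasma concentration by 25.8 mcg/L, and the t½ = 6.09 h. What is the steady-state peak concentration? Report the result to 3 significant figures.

k = ln 2 / 6.09 = 0.1138 h⁻¹
Fraction remaining after one interval: e^(−kτ) = e^(−0.1138 × 4.20) = 0.6200
R = 1 / (1 − 0.6200) = 2.632
Css,max = 25.8 × 2.632 ≈ 67.9 mcg/L

67.9 mcg/L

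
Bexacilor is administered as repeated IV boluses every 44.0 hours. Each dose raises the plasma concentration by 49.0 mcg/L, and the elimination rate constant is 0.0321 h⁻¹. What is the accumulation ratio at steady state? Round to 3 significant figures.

Fraction remaining after one interval: e^(−kτ) = e^(−0.03210 × 44.0) = 0.2436
R = 1 / (1 − 0.2436) = 1 / 0.7564 ≈ 1.32

1.32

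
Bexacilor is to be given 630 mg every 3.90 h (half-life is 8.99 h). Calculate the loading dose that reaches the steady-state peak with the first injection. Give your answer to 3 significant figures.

k = ln 2 / 8.99 = 0.07710 h⁻¹
Accumulation ratio R = 1 / (1 − e^(−kτ)) = 1 / (1 − e^(−0.07710×3.90)) = 1 / (1 − 0.7403) = 3.851
Loading dose = maintenance dose × R = 630 × 3.851 ≈ 2430 mg

2430 mg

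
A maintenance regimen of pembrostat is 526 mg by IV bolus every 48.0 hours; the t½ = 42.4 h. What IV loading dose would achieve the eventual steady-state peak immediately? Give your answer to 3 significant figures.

k = ln 2 / 42.4 = 0.01635 h⁻¹
Accumulation ratio R = 1 / (1 − e^(−kτ)) = 1 / (1 − e^(−0.01635×48.0)) = 1 / (1 − 0.4563) = 1.839
Loading dose = maintenance dose × R = 526 × 1.839 ≈ 967 mg

967 mg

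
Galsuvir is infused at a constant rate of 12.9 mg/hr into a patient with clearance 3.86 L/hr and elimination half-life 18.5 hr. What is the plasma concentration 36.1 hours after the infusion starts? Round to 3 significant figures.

Css = rate / CL = 12.9 / 3.86 = 3.342 µg/mL
k = ln 2 / 18.5 = 0.03747 hr⁻¹
C(t) = Css (1 − e^(−kt)) = 3.342 × (1 − e^(−1.353)) = 3.342 × 0.7414 ≈ 2.48 µg/mL

2.48 µg/mL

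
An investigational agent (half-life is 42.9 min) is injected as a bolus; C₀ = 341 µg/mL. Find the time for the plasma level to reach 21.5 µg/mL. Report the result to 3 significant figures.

171 minutes

k = ln 2 / 42.9 = 0.01616 min⁻¹
C(t) = C₀ e^(−kt)  ⇒  t = ln(C₀/C) / k
t = ln(341/21.5) / 0.01616 = 2.764 / 0.01616 ≈ 171 minutes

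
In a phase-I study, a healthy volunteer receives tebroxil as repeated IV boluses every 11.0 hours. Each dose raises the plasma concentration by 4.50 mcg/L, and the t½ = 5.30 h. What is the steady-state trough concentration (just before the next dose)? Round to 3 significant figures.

k = ln 2 / 5.30 = 0.1308 h⁻¹
Fraction remaining after one interval: e^(−kτ) = e^(−0.1308 × 11.0) = 0.2373
R = 1 / (1 − 0.2373) = 1.311
Css,max = 4.50 × 1.311 = 5.900 mcg/L
Css,min = Css,max × e^(−kτ) = 5.900 × 0.2373 ≈ 1.40 mcg/L

1.40 mcg/L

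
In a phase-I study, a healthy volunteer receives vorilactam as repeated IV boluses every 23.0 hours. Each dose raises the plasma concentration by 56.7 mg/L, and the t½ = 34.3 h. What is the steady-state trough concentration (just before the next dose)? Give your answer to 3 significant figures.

95.8 mg/L

k = ln 2 / 34.3 = 0.02021 h⁻¹
Fraction remaining after one interval: e^(−kτ) = e^(−0.02021 × 23.0) = 0.6283
R = 1 / (1 − 0.6283) = 2.690
Css,max = 56.7 × 2.690 = 152.5 mg/L
Css,min = Css,max × e^(−kτ) = 152.5 × 0.6283 ≈ 95.8 mg/L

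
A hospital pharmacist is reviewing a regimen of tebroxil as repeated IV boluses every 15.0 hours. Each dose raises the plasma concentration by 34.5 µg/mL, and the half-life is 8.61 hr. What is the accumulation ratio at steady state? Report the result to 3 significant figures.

k = ln 2 / 8.61 = 0.08050 hr⁻¹
Fraction remaining after one interval: e^(−kτ) = e^(−0.08050 × 15.0) = 0.2989
R = 1 / (1 − 0.2989) = 1 / 0.7011 ≈ 1.43

1.43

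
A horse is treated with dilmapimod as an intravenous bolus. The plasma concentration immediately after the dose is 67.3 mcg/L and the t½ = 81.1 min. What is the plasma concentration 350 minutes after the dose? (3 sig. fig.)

k = ln 2 / 81.1 = 0.008547 min⁻¹
350 min is 4.316 half-lives, so C = 67.3 × (1/2)^4.316 = 67.3 × 0.05022 ≈ 3.38 mcg/L

3.38 mcg/L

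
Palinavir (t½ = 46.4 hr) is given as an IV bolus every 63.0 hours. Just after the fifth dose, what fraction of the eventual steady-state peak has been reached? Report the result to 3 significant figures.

0.991

k = ln 2 / 46.4 = 0.01494 hr⁻¹
f_n = 1 − e^(−nkτ) = 1 − e^(−5 × 0.01494 × 63.0) = 1 − e^(−4.706) = 1 − 0.009044 ≈ 0.991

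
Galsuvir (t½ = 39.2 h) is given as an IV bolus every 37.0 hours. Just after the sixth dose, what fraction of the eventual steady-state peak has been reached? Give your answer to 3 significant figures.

0.980

k = ln 2 / 39.2 = 0.01768 h⁻¹
f_n = 1 − e^(−nkτ) = 1 − e^(−6 × 0.01768 × 37.0) = 1 − e^(−3.925) = 1 − 0.01973 ≈ 0.980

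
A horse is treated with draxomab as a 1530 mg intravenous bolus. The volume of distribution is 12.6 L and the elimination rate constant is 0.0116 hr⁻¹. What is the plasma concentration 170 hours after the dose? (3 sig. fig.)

C₀ = dose / V = 1530 / 12.6 = 121.4 µg/mL
C(t) = C₀ e^(−kt) = 121.4 × e^(−0.01160 × 170) = 121.4 × e^(−1.972) = 121.4 × 0.1392 ≈ 16.9 µg/mL

16.9 µg/mL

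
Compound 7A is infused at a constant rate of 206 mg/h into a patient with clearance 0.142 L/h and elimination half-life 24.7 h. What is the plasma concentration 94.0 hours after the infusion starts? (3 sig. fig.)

Css = rate / CL = 206 / 0.142 = 1451 µg/mL
k = ln 2 / 24.7 = 0.02806 h⁻¹
C(t) = Css (1 − e^(−kt)) = 1451 × (1 − e^(−2.638)) = 1451 × 0.9285 ≈ 1350 µg/mL

1350 µg/mL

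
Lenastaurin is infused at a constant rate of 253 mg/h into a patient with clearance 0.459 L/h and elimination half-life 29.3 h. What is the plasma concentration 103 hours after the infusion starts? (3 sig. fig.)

503 mg/L

Css = rate / CL = 253 / 0.459 = 551.2 mg/L
k = ln 2 / 29.3 = 0.02366 h⁻¹
C(t) = Css (1 − e^(−kt)) = 551.2 × (1 − e^(−2.437)) = 551.2 × 0.9125 ≈ 503 mg/L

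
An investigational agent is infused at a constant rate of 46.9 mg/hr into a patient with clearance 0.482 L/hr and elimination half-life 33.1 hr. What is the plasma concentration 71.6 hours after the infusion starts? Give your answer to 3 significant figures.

75.6 µg/mL

Css = rate / CL = 46.9 / 0.482 = 97.30 µg/mL
k = ln 2 / 33.1 = 0.02094 hr⁻¹
C(t) = Css (1 − e^(−kt)) = 97.30 × (1 − e^(−1.499)) = 97.30 × 0.7767 ≈ 75.6 µg/mL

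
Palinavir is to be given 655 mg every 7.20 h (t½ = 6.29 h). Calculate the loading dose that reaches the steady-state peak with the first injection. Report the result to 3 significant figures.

1200 mg

k = ln 2 / 6.29 = 0.1102 h⁻¹
Accumulation ratio R = 1 / (1 − e^(−kτ)) = 1 / (1 − e^(−0.1102×7.20)) = 1 / (1 − 0.4523) = 1.826
Loading dose = maintenance dose × R = 655 × 1.826 ≈ 1200 mg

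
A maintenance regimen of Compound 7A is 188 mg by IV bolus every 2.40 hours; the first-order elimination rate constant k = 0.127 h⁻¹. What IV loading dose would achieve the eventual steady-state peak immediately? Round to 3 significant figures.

716 mg

Accumulation ratio R = 1 / (1 − e^(−kτ)) = 1 / (1 − e^(−0.1270×2.40)) = 1 / (1 − 0.7373) = 3.806
Loading dose = maintenance dose × R = 188 × 3.806 ≈ 716 mg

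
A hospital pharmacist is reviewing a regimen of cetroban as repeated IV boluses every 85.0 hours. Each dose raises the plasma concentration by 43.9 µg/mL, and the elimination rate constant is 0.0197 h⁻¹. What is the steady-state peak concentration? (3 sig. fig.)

Fraction remaining after one interval: e^(−kτ) = e^(−0.01970 × 85.0) = 0.1874
R = 1 / (1 − 0.1874) = 1.231
Css,max = 43.9 × 1.231 ≈ 54.0 µg/mL

54.0 µg/mL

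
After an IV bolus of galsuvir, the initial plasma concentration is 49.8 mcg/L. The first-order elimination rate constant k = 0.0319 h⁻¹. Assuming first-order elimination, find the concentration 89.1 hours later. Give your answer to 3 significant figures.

C(t) = C₀ e^(−kt) = 49.8 × e^(−0.03190 × 89.1) = 49.8 × e^(−2.842) = 49.8 × 0.05829 ≈ 2.90 mcg/L

2.90 mcg/L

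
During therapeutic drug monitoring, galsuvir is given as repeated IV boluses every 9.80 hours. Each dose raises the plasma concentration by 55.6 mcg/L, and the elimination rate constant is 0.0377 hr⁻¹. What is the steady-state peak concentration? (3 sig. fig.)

Fraction remaining after one interval: e^(−kτ) = e^(−0.03770 × 9.80) = 0.6911
R = 1 / (1 − 0.6911) = 3.237
Css,max = 55.6 × 3.237 ≈ 180 mcg/L

180 mcg/L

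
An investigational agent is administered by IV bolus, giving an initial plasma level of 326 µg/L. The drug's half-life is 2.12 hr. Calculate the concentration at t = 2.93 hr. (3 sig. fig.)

k = ln 2 / 2.12 = 0.3270 hr⁻¹
C(t) = C₀ e^(−kt) = 326 × e^(−0.3270 × 2.93) = 326 × e^(−0.9580) = 326 × 0.3837 ≈ 125 µg/L

125 µg/L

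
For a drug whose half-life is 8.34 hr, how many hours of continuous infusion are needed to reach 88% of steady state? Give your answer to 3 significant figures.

25.5 hours

k = ln 2 / 8.34 = 0.08311 hr⁻¹
f = 1 − e^(−kt)  ⇒  t = −ln(1 − f) / k
t = −ln(1 − 0.88) / 0.08311 = 2.120 / 0.08311 ≈ 25.5 hours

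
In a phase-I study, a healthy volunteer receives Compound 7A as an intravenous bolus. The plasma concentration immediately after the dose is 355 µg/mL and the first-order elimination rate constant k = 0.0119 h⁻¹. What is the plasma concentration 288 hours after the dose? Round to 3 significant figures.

C(t) = C₀ e^(−kt) = 355 × e^(−0.01190 × 288) = 355 × e^(−3.427) = 355 × 0.03248 ≈ 11.5 µg/mL

11.5 µg/mL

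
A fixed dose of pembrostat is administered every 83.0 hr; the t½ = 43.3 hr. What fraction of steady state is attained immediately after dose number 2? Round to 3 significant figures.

0.930

k = ln 2 / 43.3 = 0.01601 hr⁻¹
f_n = 1 − e^(−nkτ) = 1 − e^(−2 × 0.01601 × 83.0) = 1 − e^(−2.657) = 1 − 0.07014 ≈ 0.930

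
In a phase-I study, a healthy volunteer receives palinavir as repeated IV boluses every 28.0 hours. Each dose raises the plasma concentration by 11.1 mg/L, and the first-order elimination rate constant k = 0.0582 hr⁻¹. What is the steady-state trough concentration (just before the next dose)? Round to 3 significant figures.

Fraction remaining after one interval: e^(−kτ) = e^(−0.05820 × 28.0) = 0.1960
R = 1 / (1 − 0.1960) = 1.244
Css,max = 11.1 × 1.244 = 13.81 mg/L
Css,min = Css,max × e^(−kτ) = 13.81 × 0.1960 ≈ 2.71 mg/L

2.71 mg/L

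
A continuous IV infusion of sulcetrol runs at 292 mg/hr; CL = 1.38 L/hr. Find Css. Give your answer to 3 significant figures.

Css = infusion rate / CL = 292 / 1.38 ≈ 212 µg/mL

212 µg/mL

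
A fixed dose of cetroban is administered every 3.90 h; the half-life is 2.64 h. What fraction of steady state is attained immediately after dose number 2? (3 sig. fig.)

k = ln 2 / 2.64 = 0.2626 h⁻¹
f_n = 1 − e^(−nkτ) = 1 − e^(−2 × 0.2626 × 3.90) = 1 − e^(−2.048) = 1 − 0.1290 ≈ 0.871

0.871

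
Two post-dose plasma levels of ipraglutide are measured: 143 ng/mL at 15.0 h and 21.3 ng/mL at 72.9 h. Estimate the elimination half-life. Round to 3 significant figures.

k = ln(C₁/C₂) / (t₂ − t₁) = ln(143/21.3) / (72.9 − 15.0)
  = 1.904 / 57.90 = 0.03289 h⁻¹
t½ = ln 2 / k = ln 2 / 0.03289 ≈ 21.1 hours

21.1 hours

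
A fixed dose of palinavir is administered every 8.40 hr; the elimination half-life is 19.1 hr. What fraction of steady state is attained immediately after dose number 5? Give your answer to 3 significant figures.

0.782

k = ln 2 / 19.1 = 0.03629 hr⁻¹
f_n = 1 − e^(−nkτ) = 1 − e^(−5 × 0.03629 × 8.40) = 1 − e^(−1.524) = 1 − 0.2178 ≈ 0.782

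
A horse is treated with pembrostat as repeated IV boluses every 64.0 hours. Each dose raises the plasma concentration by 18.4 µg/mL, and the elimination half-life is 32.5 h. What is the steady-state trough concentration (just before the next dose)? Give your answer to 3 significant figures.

k = ln 2 / 32.5 = 0.02133 h⁻¹
Fraction remaining after one interval: e^(−kτ) = e^(−0.02133 × 64.0) = 0.2554
R = 1 / (1 − 0.2554) = 1.343
Css,max = 18.4 × 1.343 = 24.71 µg/mL
Css,min = Css,max × e^(−kτ) = 24.71 × 0.2554 ≈ 6.31 µg/mL

6.31 µg/mL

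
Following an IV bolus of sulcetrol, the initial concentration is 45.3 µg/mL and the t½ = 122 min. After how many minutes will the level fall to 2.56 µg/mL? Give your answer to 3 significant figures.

k = ln 2 / 122 = 0.005682 min⁻¹
C(t) = C₀ e^(−kt)  ⇒  t = ln(C₀/C) / k
t = ln(45.3/2.56) / 0.005682 = 2.873 / 0.005682 ≈ 506 minutes

506 minutes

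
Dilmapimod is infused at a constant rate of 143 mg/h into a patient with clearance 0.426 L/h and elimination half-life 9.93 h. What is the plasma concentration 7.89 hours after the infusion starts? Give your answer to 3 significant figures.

142 µg/mL

Css = rate / CL = 143 / 0.426 = 335.7 µg/mL
k = ln 2 / 9.93 = 0.06980 h⁻¹
C(t) = Css (1 − e^(−kt)) = 335.7 × (1 − e^(−0.5507)) = 335.7 × 0.4235 ≈ 142 µg/mL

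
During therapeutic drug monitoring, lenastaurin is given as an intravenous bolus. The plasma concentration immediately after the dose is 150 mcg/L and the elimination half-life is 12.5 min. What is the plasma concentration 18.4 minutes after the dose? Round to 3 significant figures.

k = ln 2 / 12.5 = 0.05545 min⁻¹
18.4 min is 1.472 half-lives, so C = 150 × (1/2)^1.472 = 150 × 0.3605 ≈ 54.1 mcg/L

54.1 mcg/L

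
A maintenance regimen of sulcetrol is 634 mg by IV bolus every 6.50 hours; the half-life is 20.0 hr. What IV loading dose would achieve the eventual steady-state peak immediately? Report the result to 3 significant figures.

k = ln 2 / 20.0 = 0.03466 hr⁻¹
Accumulation ratio R = 1 / (1 − e^(−kτ)) = 1 / (1 − e^(−0.03466×6.50)) = 1 / (1 − 0.7983) = 4.958
Loading dose = maintenance dose × R = 634 × 4.958 ≈ 3140 mg

3140 mg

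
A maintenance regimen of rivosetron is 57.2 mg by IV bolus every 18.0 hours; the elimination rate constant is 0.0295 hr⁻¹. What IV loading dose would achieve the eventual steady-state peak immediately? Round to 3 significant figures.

Accumulation ratio R = 1 / (1 − e^(−kτ)) = 1 / (1 − e^(−0.02950×18.0)) = 1 / (1 − 0.5880) = 2.427
Loading dose = maintenance dose × R = 57.2 × 2.427 ≈ 139 mg

139 mg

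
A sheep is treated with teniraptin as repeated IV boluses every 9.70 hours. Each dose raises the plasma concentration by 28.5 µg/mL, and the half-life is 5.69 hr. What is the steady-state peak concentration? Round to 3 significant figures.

k = ln 2 / 5.69 = 0.1218 hr⁻¹
Fraction remaining after one interval: e^(−kτ) = e^(−0.1218 × 9.70) = 0.3068
R = 1 / (1 − 0.3068) = 1.443
Css,max = 28.5 × 1.443 ≈ 41.1 µg/mL

41.1 µg/mL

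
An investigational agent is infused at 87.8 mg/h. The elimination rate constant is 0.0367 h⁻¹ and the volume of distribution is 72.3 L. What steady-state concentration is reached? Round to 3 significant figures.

CL = k · V = 0.0367 × 72.3 = 2.653 L/h
Css = rate / CL = 87.8 / 2.653 ≈ 33.1 µg/mL

33.1 µg/mL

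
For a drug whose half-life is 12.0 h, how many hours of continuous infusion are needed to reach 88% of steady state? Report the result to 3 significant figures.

k = ln 2 / 12.0 = 0.05776 h⁻¹
f = 1 − e^(−kt)  ⇒  t = −ln(1 − f) / k
t = −ln(1 − 0.88) / 0.05776 = 2.120 / 0.05776 ≈ 36.7 hours

36.7 hours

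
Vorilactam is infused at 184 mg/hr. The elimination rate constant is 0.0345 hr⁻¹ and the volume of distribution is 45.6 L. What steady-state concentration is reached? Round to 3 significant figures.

117 µg/mL

CL = k · V = 0.0345 × 45.6 = 1.573 L/hr
Css = rate / CL = 184 / 1.573 ≈ 117 µg/mL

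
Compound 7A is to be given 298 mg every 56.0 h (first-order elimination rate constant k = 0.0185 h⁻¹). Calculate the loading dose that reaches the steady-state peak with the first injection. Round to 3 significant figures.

Accumulation ratio R = 1 / (1 − e^(−kτ)) = 1 / (1 − e^(−0.01850×56.0)) = 1 / (1 − 0.3549) = 1.550
Loading dose = maintenance dose × R = 298 × 1.550 ≈ 462 mg

462 mg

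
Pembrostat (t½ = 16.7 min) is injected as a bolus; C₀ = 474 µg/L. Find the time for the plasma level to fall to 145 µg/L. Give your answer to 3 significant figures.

28.5 minutes

k = ln 2 / 16.7 = 0.04151 min⁻¹
C(t) = C₀ e^(−kt)  ⇒  t = ln(C₀/C) / k
t = ln(474/145) / 0.04151 = 1.184 / 0.04151 ≈ 28.5 minutes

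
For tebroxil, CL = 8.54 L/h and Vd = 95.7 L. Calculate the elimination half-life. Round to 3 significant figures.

7.77 hours

k = CL / V = 8.54 / 95.7 = 0.08924 h⁻¹
t½ = ln 2 / k = ln 2 / 0.08924 ≈ 7.77 hours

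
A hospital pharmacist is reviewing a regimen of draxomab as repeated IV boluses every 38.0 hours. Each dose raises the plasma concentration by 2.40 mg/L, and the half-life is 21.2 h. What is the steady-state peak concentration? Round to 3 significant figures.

k = ln 2 / 21.2 = 0.03270 h⁻¹
Fraction remaining after one interval: e^(−kτ) = e^(−0.03270 × 38.0) = 0.2887
R = 1 / (1 − 0.2887) = 1.406
Css,max = 2.40 × 1.406 ≈ 3.37 mg/L

3.37 mg/L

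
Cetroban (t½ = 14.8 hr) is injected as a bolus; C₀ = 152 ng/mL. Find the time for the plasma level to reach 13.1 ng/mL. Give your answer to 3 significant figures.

52.3 hours

k = ln 2 / 14.8 = 0.04683 hr⁻¹
C(t) = C₀ e^(−kt)  ⇒  t = ln(C₀/C) / k
t = ln(152/13.1) / 0.04683 = 2.451 / 0.04683 ≈ 52.3 hours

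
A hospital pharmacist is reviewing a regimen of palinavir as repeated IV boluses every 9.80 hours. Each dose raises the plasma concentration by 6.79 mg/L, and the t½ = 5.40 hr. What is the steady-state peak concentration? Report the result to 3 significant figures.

k = ln 2 / 5.40 = 0.1284 hr⁻¹
Fraction remaining after one interval: e^(−kτ) = e^(−0.1284 × 9.80) = 0.2842
R = 1 / (1 − 0.2842) = 1.397
Css,max = 6.79 × 1.397 ≈ 9.49 mg/L

9.49 mg/L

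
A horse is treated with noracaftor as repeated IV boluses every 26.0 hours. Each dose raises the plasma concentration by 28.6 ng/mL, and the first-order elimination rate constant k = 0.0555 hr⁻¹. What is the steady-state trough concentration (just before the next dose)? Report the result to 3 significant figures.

Fraction remaining after one interval: e^(−kτ) = e^(−0.05550 × 26.0) = 0.2362
R = 1 / (1 − 0.2362) = 1.309
Css,max = 28.6 × 1.309 = 37.45 ng/mL
Css,min = Css,max × e^(−kτ) = 37.45 × 0.2362 ≈ 8.85 ng/mL

8.85 ng/mL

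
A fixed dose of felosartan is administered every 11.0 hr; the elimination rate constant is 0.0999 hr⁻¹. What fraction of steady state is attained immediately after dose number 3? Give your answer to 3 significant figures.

f_n = 1 − e^(−nkτ) = 1 − e^(−3 × 0.09990 × 11.0) = 1 − e^(−3.297) = 1 − 0.03701 ≈ 0.963

0.963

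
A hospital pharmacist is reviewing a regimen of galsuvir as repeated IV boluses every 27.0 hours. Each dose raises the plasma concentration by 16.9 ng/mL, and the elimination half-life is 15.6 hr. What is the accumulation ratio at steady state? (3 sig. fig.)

1.43

k = ln 2 / 15.6 = 0.04443 hr⁻¹
Fraction remaining after one interval: e^(−kτ) = e^(−0.04443 × 27.0) = 0.3013
R = 1 / (1 − 0.3013) = 1 / 0.6987 ≈ 1.43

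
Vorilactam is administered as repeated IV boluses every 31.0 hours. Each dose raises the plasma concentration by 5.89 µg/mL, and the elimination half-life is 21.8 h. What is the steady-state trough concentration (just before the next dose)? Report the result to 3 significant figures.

3.51 µg/mL

k = ln 2 / 21.8 = 0.03180 h⁻¹
Fraction remaining after one interval: e^(−kτ) = e^(−0.03180 × 31.0) = 0.3732
R = 1 / (1 − 0.3732) = 1.595
Css,max = 5.89 × 1.595 = 9.397 µg/mL
Css,min = Css,max × e^(−kτ) = 9.397 × 0.3732 ≈ 3.51 µg/mL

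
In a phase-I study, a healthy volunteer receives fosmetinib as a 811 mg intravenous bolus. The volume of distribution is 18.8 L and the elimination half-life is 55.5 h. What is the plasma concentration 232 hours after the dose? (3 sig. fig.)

2.38 mg/L

C₀ = dose / V = 811 / 18.8 = 43.14 mg/L
k = ln 2 / 55.5 = 0.01249 h⁻¹
C(t) = C₀ e^(−kt) = 43.14 × e^(−0.01249 × 232) = 43.14 × e^(−2.897) = 43.14 × 0.05516 ≈ 2.38 mg/L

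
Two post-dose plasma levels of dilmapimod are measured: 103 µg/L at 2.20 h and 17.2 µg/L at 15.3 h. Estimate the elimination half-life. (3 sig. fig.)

5.07 hours

k = ln(C₁/C₂) / (t₂ − t₁) = ln(103/17.2) / (15.3 − 2.20)
  = 1.790 / 13.10 = 0.1366 h⁻¹
t½ = ln 2 / k = ln 2 / 0.1366 ≈ 5.07 hours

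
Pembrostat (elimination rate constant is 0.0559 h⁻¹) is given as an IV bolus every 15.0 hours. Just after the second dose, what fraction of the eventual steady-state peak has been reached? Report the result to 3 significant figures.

0.813

f_n = 1 − e^(−nkτ) = 1 − e^(−2 × 0.05590 × 15.0) = 1 − e^(−1.677) = 1 − 0.1869 ≈ 0.813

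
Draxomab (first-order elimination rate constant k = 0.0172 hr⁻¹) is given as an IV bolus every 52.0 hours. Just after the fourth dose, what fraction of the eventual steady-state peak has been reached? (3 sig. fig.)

f_n = 1 − e^(−nkτ) = 1 − e^(−4 × 0.01720 × 52.0) = 1 − e^(−3.578) = 1 − 0.02794 ≈ 0.972

0.972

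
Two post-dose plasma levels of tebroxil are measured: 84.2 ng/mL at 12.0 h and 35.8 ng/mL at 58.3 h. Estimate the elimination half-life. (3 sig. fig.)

k = ln(C₁/C₂) / (t₂ − t₁) = ln(84.2/35.8) / (58.3 − 12.0)
  = 0.8552 / 46.30 = 0.01847 h⁻¹
t½ = ln 2 / k = ln 2 / 0.01847 ≈ 37.5 hours

37.5 hours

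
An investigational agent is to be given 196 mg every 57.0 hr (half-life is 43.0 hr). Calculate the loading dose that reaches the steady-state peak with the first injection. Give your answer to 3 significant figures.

k = ln 2 / 43.0 = 0.01612 hr⁻¹
Accumulation ratio R = 1 / (1 − e^(−kτ)) = 1 / (1 − e^(−0.01612×57.0)) = 1 / (1 − 0.3990) = 1.664
Loading dose = maintenance dose × R = 196 × 1.664 ≈ 326 mg

326 mg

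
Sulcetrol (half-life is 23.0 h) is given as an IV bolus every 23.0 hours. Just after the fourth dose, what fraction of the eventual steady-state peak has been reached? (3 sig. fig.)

k = ln 2 / 23.0 = 0.03014 h⁻¹
f_n = 1 − e^(−nkτ) = 1 − e^(−4 × 0.03014 × 23.0) = 1 − e^(−2.773) = 1 − 0.06250 ≈ 0.938

0.938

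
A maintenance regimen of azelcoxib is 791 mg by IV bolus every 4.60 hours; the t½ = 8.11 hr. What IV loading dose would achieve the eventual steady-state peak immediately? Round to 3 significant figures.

2430 mg

k = ln 2 / 8.11 = 0.08547 hr⁻¹
Accumulation ratio R = 1 / (1 − e^(−kτ)) = 1 / (1 − e^(−0.08547×4.60)) = 1 / (1 − 0.6749) = 3.076
Loading dose = maintenance dose × R = 791 × 3.076 ≈ 2430 mg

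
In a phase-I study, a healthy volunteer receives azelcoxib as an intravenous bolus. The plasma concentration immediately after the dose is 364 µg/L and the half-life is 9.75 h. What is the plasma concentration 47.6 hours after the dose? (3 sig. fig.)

k = ln 2 / 9.75 = 0.07109 h⁻¹
C(t) = C₀ e^(−kt) = 364 × e^(−0.07109 × 47.6) = 364 × e^(−3.384) = 364 × 0.03391 ≈ 12.3 µg/L

12.3 µg/L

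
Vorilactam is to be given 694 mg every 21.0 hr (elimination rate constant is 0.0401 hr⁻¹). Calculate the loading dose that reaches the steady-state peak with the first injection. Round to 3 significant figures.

Accumulation ratio R = 1 / (1 − e^(−kτ)) = 1 / (1 − e^(−0.04010×21.0)) = 1 / (1 − 0.4308) = 1.757
Loading dose = maintenance dose × R = 694 × 1.757 ≈ 1220 mg

1220 mg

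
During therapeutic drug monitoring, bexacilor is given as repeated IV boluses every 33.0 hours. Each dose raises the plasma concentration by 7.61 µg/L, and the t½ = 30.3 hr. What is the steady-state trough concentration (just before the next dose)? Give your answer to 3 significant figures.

k = ln 2 / 30.3 = 0.02288 hr⁻¹
Fraction remaining after one interval: e^(−kτ) = e^(−0.02288 × 33.0) = 0.4701
R = 1 / (1 − 0.4701) = 1.887
Css,max = 7.61 × 1.887 = 14.36 µg/L
Css,min = Css,max × e^(−kτ) = 14.36 × 0.4701 ≈ 6.75 µg/L

6.75 µg/L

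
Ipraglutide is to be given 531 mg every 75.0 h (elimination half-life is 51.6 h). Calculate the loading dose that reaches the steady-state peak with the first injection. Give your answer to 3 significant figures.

k = ln 2 / 51.6 = 0.01343 h⁻¹
Accumulation ratio R = 1 / (1 − e^(−kτ)) = 1 / (1 − e^(−0.01343×75.0)) = 1 / (1 − 0.3651) = 1.575
Loading dose = maintenance dose × R = 531 × 1.575 ≈ 836 mg

836 mg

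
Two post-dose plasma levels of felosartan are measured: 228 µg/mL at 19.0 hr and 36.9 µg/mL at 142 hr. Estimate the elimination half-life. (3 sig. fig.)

46.8 hours

k = ln(C₁/C₂) / (t₂ − t₁) = ln(228/36.9) / (142 − 19.0)
  = 1.821 / 123.0 = 0.01481 hr⁻¹
t½ = ln 2 / k = ln 2 / 0.01481 ≈ 46.8 hours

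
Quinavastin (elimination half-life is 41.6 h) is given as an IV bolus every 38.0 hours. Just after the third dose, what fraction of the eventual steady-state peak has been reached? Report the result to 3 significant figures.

0.850

k = ln 2 / 41.6 = 0.01666 h⁻¹
f_n = 1 − e^(−nkτ) = 1 − e^(−3 × 0.01666 × 38.0) = 1 − e^(−1.899) = 1 − 0.1496 ≈ 0.850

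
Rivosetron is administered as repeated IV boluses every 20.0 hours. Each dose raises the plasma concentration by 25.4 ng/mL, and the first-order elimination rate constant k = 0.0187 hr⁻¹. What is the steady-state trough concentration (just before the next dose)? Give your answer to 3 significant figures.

Fraction remaining after one interval: e^(−kτ) = e^(−0.01870 × 20.0) = 0.6880
R = 1 / (1 − 0.6880) = 3.205
Css,max = 25.4 × 3.205 = 81.40 ng/mL
Css,min = Css,max × e^(−kτ) = 81.40 × 0.6880 ≈ 56.0 ng/mL

56.0 ng/mL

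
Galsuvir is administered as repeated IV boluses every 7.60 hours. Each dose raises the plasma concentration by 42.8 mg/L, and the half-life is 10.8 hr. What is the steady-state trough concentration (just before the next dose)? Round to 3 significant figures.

k = ln 2 / 10.8 = 0.06418 hr⁻¹
Fraction remaining after one interval: e^(−kτ) = e^(−0.06418 × 7.60) = 0.6140
R = 1 / (1 − 0.6140) = 2.591
Css,max = 42.8 × 2.591 = 110.9 mg/L
Css,min = Css,max × e^(−kτ) = 110.9 × 0.6140 ≈ 68.1 mg/L

68.1 mg/L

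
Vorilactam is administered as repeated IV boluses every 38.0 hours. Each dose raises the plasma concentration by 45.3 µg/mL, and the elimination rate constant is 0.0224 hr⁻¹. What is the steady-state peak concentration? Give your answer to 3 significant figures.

Fraction remaining after one interval: e^(−kτ) = e^(−0.02240 × 38.0) = 0.4269
R = 1 / (1 − 0.4269) = 1.745
Css,max = 45.3 × 1.745 ≈ 79.0 µg/mL

79.0 µg/mL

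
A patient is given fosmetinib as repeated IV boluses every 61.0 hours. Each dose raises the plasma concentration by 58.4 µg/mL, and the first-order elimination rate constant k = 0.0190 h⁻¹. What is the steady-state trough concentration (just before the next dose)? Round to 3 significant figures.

Fraction remaining after one interval: e^(−kτ) = e^(−0.01900 × 61.0) = 0.3138
R = 1 / (1 − 0.3138) = 1.457
Css,max = 58.4 × 1.457 = 85.11 µg/mL
Css,min = Css,max × e^(−kτ) = 85.11 × 0.3138 ≈ 26.7 µg/mL

26.7 µg/mL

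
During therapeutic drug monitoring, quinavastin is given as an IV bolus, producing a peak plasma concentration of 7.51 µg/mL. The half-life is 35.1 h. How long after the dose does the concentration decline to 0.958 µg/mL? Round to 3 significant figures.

k = ln 2 / 35.1 = 0.01975 h⁻¹
C(t) = C₀ e^(−kt)  ⇒  t = ln(C₀/C) / k
t = ln(7.51/0.958) / 0.01975 = 2.059 / 0.01975 ≈ 104 hours

104 hours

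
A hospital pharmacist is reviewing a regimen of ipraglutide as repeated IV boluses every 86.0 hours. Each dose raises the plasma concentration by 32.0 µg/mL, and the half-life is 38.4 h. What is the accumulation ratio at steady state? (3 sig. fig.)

1.27

k = ln 2 / 38.4 = 0.01805 h⁻¹
Fraction remaining after one interval: e^(−kτ) = e^(−0.01805 × 86.0) = 0.2117
R = 1 / (1 − 0.2117) = 1 / 0.7883 ≈ 1.27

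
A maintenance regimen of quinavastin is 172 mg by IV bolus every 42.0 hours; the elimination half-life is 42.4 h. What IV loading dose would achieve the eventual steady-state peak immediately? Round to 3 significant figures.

346 mg

k = ln 2 / 42.4 = 0.01635 h⁻¹
Accumulation ratio R = 1 / (1 − e^(−kτ)) = 1 / (1 − e^(−0.01635×42.0)) = 1 / (1 − 0.5033) = 2.013
Loading dose = maintenance dose × R = 172 × 2.013 ≈ 346 mg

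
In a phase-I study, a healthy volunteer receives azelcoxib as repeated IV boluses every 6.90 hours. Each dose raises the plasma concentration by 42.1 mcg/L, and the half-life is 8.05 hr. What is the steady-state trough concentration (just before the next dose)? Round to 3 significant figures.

51.9 mcg/L

k = ln 2 / 8.05 = 0.08611 hr⁻¹
Fraction remaining after one interval: e^(−kτ) = e^(−0.08611 × 6.90) = 0.5520
R = 1 / (1 − 0.5520) = 2.232
Css,max = 42.1 × 2.232 = 93.98 mcg/L
Css,min = Css,max × e^(−kτ) = 93.98 × 0.5520 ≈ 51.9 mcg/L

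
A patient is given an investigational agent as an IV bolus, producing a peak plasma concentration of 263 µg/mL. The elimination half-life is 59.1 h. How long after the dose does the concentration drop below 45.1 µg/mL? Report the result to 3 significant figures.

k = ln 2 / 59.1 = 0.01173 h⁻¹
C(t) = C₀ e^(−kt)  ⇒  t = ln(C₀/C) / k
t = ln(263/45.1) / 0.01173 = 1.763 / 0.01173 ≈ 150 hours

150 hours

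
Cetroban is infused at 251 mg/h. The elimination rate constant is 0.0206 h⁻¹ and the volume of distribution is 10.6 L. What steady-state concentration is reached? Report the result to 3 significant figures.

CL = k · V = 0.0206 × 10.6 = 0.2184 L/h
Css = rate / CL = 251 / 0.2184 ≈ 1150 mg/L

1150 mg/L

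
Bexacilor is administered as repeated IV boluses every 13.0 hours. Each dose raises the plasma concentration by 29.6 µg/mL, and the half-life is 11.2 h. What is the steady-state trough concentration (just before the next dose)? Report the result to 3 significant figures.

24.0 µg/mL

k = ln 2 / 11.2 = 0.06189 h⁻¹
Fraction remaining after one interval: e^(−kτ) = e^(−0.06189 × 13.0) = 0.4473
R = 1 / (1 − 0.4473) = 1.809
Css,max = 29.6 × 1.809 = 53.55 µg/mL
Css,min = Css,max × e^(−kτ) = 53.55 × 0.4473 ≈ 24.0 µg/mL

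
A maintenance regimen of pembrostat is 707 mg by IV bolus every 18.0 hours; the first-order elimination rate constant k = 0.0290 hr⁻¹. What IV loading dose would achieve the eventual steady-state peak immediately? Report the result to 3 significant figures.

Accumulation ratio R = 1 / (1 − e^(−kτ)) = 1 / (1 − e^(−0.02900×18.0)) = 1 / (1 − 0.5933) = 2.459
Loading dose = maintenance dose × R = 707 × 2.459 ≈ 1740 mg

1740 mg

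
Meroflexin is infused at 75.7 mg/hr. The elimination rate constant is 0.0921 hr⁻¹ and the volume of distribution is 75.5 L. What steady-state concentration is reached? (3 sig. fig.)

10.9 µg/mL

CL = k · V = 0.0921 × 75.5 = 6.954 L/hr
Css = rate / CL = 75.7 / 6.954 ≈ 10.9 µg/mL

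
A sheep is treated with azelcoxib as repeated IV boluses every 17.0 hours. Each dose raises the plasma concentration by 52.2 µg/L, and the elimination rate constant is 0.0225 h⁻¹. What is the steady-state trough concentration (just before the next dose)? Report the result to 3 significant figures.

112 µg/L

Fraction remaining after one interval: e^(−kτ) = e^(−0.02250 × 17.0) = 0.6822
R = 1 / (1 − 0.6822) = 3.146
Css,max = 52.2 × 3.146 = 164.2 µg/L
Css,min = Css,max × e^(−kτ) = 164.2 × 0.6822 ≈ 112 µg/L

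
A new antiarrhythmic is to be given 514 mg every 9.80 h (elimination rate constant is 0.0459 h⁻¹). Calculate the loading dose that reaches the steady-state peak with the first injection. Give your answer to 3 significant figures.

1420 mg

Accumulation ratio R = 1 / (1 − e^(−kτ)) = 1 / (1 − e^(−0.04590×9.80)) = 1 / (1 − 0.6377) = 2.760
Loading dose = maintenance dose × R = 514 × 2.760 ≈ 1420 mg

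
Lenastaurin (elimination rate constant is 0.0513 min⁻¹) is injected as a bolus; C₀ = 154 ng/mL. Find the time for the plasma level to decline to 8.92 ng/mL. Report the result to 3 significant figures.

55.5 minutes

C(t) = C₀ e^(−kt)  ⇒  t = ln(C₀/C) / k
t = ln(154/8.92) / 0.05130 = 2.849 / 0.05130 ≈ 55.5 minutes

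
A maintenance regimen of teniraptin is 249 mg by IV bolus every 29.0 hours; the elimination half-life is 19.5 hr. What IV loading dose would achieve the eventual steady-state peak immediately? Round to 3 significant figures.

387 mg

k = ln 2 / 19.5 = 0.03555 hr⁻¹
Accumulation ratio R = 1 / (1 − e^(−kτ)) = 1 / (1 − e^(−0.03555×29.0)) = 1 / (1 − 0.3567) = 1.555
Loading dose = maintenance dose × R = 249 × 1.555 ≈ 387 mg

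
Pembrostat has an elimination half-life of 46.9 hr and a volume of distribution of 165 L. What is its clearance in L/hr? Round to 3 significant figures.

2.44 L/hr

k = ln 2 / t½ = ln 2 / 46.9 = 0.01478 hr⁻¹
CL = k · V = 0.01478 × 165 ≈ 2.44 L/hr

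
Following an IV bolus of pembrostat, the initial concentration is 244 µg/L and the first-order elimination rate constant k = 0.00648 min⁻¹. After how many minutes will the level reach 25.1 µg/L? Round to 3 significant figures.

C(t) = C₀ e^(−kt)  ⇒  t = ln(C₀/C) / k
t = ln(244/25.1) / 0.006480 = 2.274 / 0.006480 ≈ 351 minutes

351 minutes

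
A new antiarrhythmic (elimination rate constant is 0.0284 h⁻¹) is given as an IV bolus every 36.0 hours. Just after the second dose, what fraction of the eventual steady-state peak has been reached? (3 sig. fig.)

f_n = 1 − e^(−nkτ) = 1 − e^(−2 × 0.02840 × 36.0) = 1 − e^(−2.045) = 1 − 0.1294 ≈ 0.871

0.871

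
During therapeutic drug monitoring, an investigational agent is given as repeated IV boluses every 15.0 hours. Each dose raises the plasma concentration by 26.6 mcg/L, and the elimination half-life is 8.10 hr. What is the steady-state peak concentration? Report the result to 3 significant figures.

k = ln 2 / 8.10 = 0.08557 hr⁻¹
Fraction remaining after one interval: e^(−kτ) = e^(−0.08557 × 15.0) = 0.2770
R = 1 / (1 − 0.2770) = 1.383
Css,max = 26.6 × 1.383 ≈ 36.8 mcg/L

36.8 mcg/L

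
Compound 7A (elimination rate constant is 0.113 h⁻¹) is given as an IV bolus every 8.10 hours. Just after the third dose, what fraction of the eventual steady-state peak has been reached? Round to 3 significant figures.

0.936

f_n = 1 − e^(−nkτ) = 1 − e^(−3 × 0.1130 × 8.10) = 1 − e^(−2.746) = 1 − 0.06419 ≈ 0.936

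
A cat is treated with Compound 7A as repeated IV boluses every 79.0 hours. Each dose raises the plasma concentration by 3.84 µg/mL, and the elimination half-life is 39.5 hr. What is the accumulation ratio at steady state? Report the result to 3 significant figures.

1.33

k = ln 2 / 39.5 = 0.01755 hr⁻¹
Fraction remaining after one interval: e^(−kτ) = e^(−0.01755 × 79.0) = 0.2500
R = 1 / (1 − 0.2500) = 1 / 0.7500 ≈ 1.33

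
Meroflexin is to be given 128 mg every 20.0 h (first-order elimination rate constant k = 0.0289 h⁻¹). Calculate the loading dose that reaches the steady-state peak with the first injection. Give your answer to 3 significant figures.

292 mg

Accumulation ratio R = 1 / (1 − e^(−kτ)) = 1 / (1 − e^(−0.02890×20.0)) = 1 / (1 − 0.5610) = 2.278
Loading dose = maintenance dose × R = 128 × 2.278 ≈ 292 mg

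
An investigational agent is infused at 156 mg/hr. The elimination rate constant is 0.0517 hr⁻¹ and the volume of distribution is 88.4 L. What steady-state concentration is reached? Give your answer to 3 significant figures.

CL = k · V = 0.0517 × 88.4 = 4.570 L/hr
Css = rate / CL = 156 / 4.570 ≈ 34.1 µg/mL

34.1 µg/mL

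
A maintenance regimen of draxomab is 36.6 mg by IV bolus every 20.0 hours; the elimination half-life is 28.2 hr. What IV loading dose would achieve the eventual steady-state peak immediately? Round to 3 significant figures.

k = ln 2 / 28.2 = 0.02458 hr⁻¹
Accumulation ratio R = 1 / (1 − e^(−kτ)) = 1 / (1 − e^(−0.02458×20.0)) = 1 / (1 − 0.6117) = 2.575
Loading dose = maintenance dose × R = 36.6 × 2.575 ≈ 94.2 mg

94.2 mg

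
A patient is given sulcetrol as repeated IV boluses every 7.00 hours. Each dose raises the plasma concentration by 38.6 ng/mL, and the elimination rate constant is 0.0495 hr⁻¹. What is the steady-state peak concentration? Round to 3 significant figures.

Fraction remaining after one interval: e^(−kτ) = e^(−0.04950 × 7.00) = 0.7072
R = 1 / (1 − 0.7072) = 3.415
Css,max = 38.6 × 3.415 ≈ 132 ng/mL

132 ng/mL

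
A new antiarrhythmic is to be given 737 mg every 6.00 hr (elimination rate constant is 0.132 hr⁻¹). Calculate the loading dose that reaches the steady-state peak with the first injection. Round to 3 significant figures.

1350 mg

Accumulation ratio R = 1 / (1 − e^(−kτ)) = 1 / (1 − e^(−0.1320×6.00)) = 1 / (1 − 0.4529) = 1.828
Loading dose = maintenance dose × R = 737 × 1.828 ≈ 1350 mg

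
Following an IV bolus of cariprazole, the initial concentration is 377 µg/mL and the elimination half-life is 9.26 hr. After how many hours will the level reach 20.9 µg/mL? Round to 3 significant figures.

38.6 hours

k = ln 2 / 9.26 = 0.07485 hr⁻¹
C(t) = C₀ e^(−kt)  ⇒  t = ln(C₀/C) / k
t = ln(377/20.9) / 0.07485 = 2.892 / 0.07485 ≈ 38.6 hours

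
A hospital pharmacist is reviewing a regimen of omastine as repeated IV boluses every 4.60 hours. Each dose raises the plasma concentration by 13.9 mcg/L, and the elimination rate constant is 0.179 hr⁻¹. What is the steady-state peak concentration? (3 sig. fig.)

Fraction remaining after one interval: e^(−kτ) = e^(−0.1790 × 4.60) = 0.4389
R = 1 / (1 − 0.4389) = 1.782
Css,max = 13.9 × 1.782 ≈ 24.8 mcg/L

24.8 mcg/L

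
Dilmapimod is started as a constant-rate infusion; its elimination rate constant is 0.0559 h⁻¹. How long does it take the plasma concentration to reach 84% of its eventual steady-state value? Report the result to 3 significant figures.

f = 1 − e^(−kt)  ⇒  t = −ln(1 − f) / k
t = −ln(1 − 0.84) / 0.05590 = 1.833 / 0.05590 ≈ 32.8 hours

32.8 hours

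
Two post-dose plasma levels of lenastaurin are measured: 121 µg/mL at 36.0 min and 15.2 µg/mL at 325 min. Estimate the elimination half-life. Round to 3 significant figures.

k = ln(C₁/C₂) / (t₂ − t₁) = ln(121/15.2) / (325 − 36.0)
  = 2.074 / 289.0 = 0.007178 min⁻¹
t½ = ln 2 / k = ln 2 / 0.007178 ≈ 96.6 minutes

96.6 minutes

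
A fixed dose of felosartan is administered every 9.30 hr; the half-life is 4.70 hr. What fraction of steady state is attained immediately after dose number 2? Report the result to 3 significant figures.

0.936

k = ln 2 / 4.70 = 0.1475 hr⁻¹
f_n = 1 − e^(−nkτ) = 1 − e^(−2 × 0.1475 × 9.30) = 1 − e^(−2.743) = 1 − 0.06437 ≈ 0.936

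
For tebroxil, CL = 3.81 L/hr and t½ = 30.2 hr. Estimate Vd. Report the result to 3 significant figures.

166 L

k = ln 2 / t½ = ln 2 / 30.2 = 0.02295 hr⁻¹
V = CL / k = 3.81 / 0.02295 ≈ 166 L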